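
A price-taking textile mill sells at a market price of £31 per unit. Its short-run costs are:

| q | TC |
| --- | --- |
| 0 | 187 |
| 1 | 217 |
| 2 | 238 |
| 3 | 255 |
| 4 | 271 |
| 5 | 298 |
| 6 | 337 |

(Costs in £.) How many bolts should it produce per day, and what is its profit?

q = 5; profit = -£143

Tabulate TR − TC: q=0: -187; q=1: -186; q=2: -176; q=3: -162; q=4: -147; q=5: -143; q=6: -151.
Profit is maximized at q = 5. AVC there is 111/5 = £22.20 ≤ P, so producing beats shutting down (which would give -£187).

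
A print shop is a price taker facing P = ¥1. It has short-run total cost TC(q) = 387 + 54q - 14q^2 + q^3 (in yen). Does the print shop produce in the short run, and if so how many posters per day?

Shut down

From TC, MC = TC'(q) = 54 - 28q + 3q^2 and AVC = VC/q = 54 - 14q + q^2.
AVC is minimized where dAVC/dq = -14 + 2q = 0, at q = 7; min AVC = 54 - 14·7 + 7^2 = ¥5.
Since P = ¥1 < min AVC = ¥5, price fails to cover variable cost at any output.
Shutting down limits the loss to fixed cost, ¥387.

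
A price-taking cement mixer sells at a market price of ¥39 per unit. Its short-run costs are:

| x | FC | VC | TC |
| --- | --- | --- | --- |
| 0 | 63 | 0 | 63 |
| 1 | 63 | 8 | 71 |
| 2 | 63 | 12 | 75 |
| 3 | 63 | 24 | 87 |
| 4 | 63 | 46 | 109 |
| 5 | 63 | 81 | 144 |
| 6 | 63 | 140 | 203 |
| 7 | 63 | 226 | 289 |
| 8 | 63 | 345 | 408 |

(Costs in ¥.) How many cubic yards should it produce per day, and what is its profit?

Tabulate TR − TC: x=0: -63; x=1: -32; x=2: 3; x=3: 30; x=4: 47; x=5: 51; x=6: 31; x=7: -16; x=8: -96.
Profit is maximized at x = 5. AVC there is 81/5 = ¥16.20 ≤ P, so producing beats shutting down (which would give -¥63).

x = 5; profit = ¥51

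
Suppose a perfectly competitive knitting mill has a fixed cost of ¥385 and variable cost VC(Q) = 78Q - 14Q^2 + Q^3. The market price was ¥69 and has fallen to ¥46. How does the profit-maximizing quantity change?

Output falls from 9 to 8

AVC = 78 - 14Q + Q^2, minimized at Q = 7 where min AVC = ¥29. MC = 78 - 28Q + 3Q^2.
At P = ¥69 ≥ min AVC, set P = MC on the rising branch: Q = 9.
At P = ¥46 ≥ min AVC, set P = MC: Q = 8. The firm stays open but cuts output.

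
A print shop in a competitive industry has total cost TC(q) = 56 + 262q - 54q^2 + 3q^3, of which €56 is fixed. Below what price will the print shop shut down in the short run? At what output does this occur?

€19 per unit, at q = 9

Short-run supply begins at min AVC. From VC = 262q - 54q^2 + 3q^3, AVC = 262 - 54q + 3q^2.
At the minimum of AVC, MC = AVC. MC = 262 - 108q + 9q^2; setting MC = AVC gives 6q^2 - 54q = 0, so q = 9. min AVC = 19.
The firm shuts down for any P below €19.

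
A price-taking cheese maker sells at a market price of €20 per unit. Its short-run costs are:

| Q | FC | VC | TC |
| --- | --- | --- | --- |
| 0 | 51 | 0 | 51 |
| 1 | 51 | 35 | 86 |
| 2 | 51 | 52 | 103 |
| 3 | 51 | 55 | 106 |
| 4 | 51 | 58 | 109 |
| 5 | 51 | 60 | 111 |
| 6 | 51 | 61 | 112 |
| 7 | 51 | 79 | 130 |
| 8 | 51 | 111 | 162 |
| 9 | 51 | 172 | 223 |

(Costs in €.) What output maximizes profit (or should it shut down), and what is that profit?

Compute π = P·Q − TC at each output: Q=0: -51; Q=1: -66; Q=2: -63; Q=3: -46; Q=4: -29; Q=5: -11; Q=6: 8; Q=7: 10; Q=8: -2; Q=9: -43.
Profit is maximized at Q = 7. AVC there is 79/7 = €11.29 ≤ P, so producing beats shutting down (which would give -€51).

Q = 7; profit = €10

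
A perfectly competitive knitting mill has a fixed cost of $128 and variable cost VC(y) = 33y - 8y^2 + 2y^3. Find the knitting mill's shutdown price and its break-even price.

Shutdown price = $25; break-even price = $65

AVC = 33 - 8y + 2y^2; minimized at y = 2, giving min AVC = $25. That is the shutdown price.
ATC = 128/y + 33 - 8y + 2y^2. Setting dATC/dy = −128/y^2 − 8 + 4y = 0 gives y = 4 (since 4·4^3 − 8·4^2 = 128).
min ATC = 128/4 + 33 − 8·4 + 2·4^2 = $65. That is the break-even price.
For $25 ≤ P < $65 the firm produces at a loss; below $25 it shuts down.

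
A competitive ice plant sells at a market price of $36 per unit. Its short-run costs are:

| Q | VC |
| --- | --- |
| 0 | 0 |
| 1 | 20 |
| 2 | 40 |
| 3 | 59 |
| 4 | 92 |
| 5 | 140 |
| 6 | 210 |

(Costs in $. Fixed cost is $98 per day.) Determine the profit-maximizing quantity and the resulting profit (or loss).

Q = 4; profit = -$46

Profit at each row (π = 36Q − TC): Q=0: -98; Q=1: -82; Q=2: -66; Q=3: -49; Q=4: -46; Q=5: -58; Q=6: -92.
Profit is maximized at Q = 4. AVC there is 92/4 = $23 ≤ P, so producing beats shutting down (which would give -$98).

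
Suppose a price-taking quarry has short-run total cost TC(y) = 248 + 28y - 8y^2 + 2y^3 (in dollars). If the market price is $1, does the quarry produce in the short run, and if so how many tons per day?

Variable cost is VC = 28y - 8y^2 + 2y^3, so AVC = VC/y = 28 - 8y + 2y^2 and MC = dTC/dy = 28 - 16y + 6y^2.
The AVC parabola has its vertex at y = 8/4 = 2, where AVC = 28 - 8·2 + 2·2^2 = $20.
Since P = $1 < min AVC = $20, price fails to cover variable cost at any output.
Best response: produce nothing and absorb the $248 fixed cost.

Shut down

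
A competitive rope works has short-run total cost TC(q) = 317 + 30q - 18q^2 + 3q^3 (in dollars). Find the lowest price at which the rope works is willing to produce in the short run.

$3 per unit

The shutdown price is the minimum of AVC. VC = 30q - 18q^2 + 3q^3, so AVC = 30 - 18q + 3q^2.
dAVC/dq = -18 + 6q = 0 gives q = 3. min AVC = 30 - 18·3 + 3·3^2 = 3.
The firm shuts down for any P below $3.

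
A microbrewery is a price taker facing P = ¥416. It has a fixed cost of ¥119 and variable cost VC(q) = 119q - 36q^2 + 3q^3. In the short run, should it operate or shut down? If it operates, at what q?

Produce at q = 11

From TC, MC = TC'(q) = 119 - 72q + 9q^2 and AVC = VC/q = 119 - 36q + 3q^2.
AVC is minimized where dAVC/dq = -36 + 6q = 0, at q = 6; min AVC = 119 - 36·6 + 3·6^2 = ¥11.
Since P = ¥416 ≥ min AVC = ¥11, price covers variable cost and the firm should produce.
Solving P = MC: -297 - 72q + 9q^2 = 0 ⇒ q = -3 or 11. On the upward-sloping branch, q* = 11.
Check: AVC at q = 11 is ¥86 ≤ P, so revenue covers variable cost.
Profit = P·q − TC = 416·11 − 1065 = ¥3511.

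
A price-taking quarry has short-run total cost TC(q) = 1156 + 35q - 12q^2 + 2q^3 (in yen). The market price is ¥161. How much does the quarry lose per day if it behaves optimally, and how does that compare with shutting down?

Profit = -¥372 at q = 7

AVC = 35 - 12q + 2q^2; min AVC = ¥17 at q = 3. Since P = ¥161 ≥ min AVC, the firm produces.
MC = 35 - 24q + 6q^2. Setting P = MC and taking the root on the rising branch gives q* = 7.
TR = 161·7 = 1127. TC = 1156 + 343 = 1499. Profit = 1127 − 1499 = -¥372.
That loss of ¥372 beats the ¥1156 the firm would lose by shutting down; producing recovers ¥784 of fixed cost.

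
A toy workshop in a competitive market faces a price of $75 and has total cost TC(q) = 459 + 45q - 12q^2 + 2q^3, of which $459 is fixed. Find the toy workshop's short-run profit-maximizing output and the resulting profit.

Profit = -$259 at q = 5

AVC = 45 - 12q + 2q^2; min AVC = $27 at q = 3. Since P = $75 ≥ min AVC, the firm produces.
With MC = 45 - 24q + 6q^2, P = MC on the upward-sloping part at q* = 5.
TR = 75·5 = 375. TC = 459 + 175 = 634. Profit = 375 − 634 = -$259.
By producing, the firm covers all variable cost plus $200 of fixed cost; shutting down would lose the full $459.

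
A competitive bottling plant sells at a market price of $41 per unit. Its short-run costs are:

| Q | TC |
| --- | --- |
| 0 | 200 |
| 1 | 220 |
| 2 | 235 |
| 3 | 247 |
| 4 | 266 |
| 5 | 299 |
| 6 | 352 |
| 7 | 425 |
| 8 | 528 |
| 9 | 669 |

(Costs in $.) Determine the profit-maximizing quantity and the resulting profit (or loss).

Q = 5; profit = -$94

Tabulate TR − TC: Q=0: -200; Q=1: -179; Q=2: -153; Q=3: -124; Q=4: -102; Q=5: -94; Q=6: -106; Q=7: -138; Q=8: -200; Q=9: -300.
Profit is maximized at Q = 5. AVC there is 99/5 = $19.80 ≤ P, so producing beats shutting down (which would give -$200).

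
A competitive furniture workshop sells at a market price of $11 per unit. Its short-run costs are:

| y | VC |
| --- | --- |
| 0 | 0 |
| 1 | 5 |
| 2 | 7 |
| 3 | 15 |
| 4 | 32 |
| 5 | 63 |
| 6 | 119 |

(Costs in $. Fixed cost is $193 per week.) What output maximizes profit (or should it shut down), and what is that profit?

Compute π = P·y − TC at each output: y=0: -193; y=1: -187; y=2: -178; y=3: -175; y=4: -181; y=5: -201; y=6: -246.
Profit is maximized at y = 3. AVC there is 15/3 = $5 ≤ P, so producing beats shutting down (which would give -$193).

y = 3; profit = -$175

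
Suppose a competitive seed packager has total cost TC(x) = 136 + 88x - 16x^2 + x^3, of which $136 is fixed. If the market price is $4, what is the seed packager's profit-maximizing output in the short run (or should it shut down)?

From TC, MC = TC'(x) = 88 - 32x + 3x^2 and AVC = VC/x = 88 - 16x + x^2.
AVC hits its minimum where MC = AVC, at x = 8, giving min AVC = 88 - 16·8 + 8^2 = $24.
Since P = $4 < min AVC = $24, price fails to cover variable cost at any output.
Shutting down limits the loss to fixed cost, $136.

Shut down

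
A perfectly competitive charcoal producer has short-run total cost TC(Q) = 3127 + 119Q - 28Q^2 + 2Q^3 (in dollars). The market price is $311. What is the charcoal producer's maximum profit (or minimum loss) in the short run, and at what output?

Profit = -$247 at Q = 12

AVC = 119 - 28Q + 2Q^2; min AVC = $21 at Q = 7. Since P = $311 ≥ min AVC, the firm produces.
MC = 119 - 56Q + 6Q^2. Setting P = MC and taking the root on the rising branch gives Q* = 12.
TR = 311·12 = 3732. TC = 3127 + 852 = 3979. Profit = 3732 − 3979 = -$247.
Shutting down would mean losing the fixed cost of $3127, so operating at a loss of $247 is better by $2880.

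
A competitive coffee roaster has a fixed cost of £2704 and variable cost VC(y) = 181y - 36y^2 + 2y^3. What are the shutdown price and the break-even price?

AVC = 181 - 36y + 2y^2; minimized at y = 9, giving min AVC = £19. That is the shutdown price.
ATC = 2704/y + 181 - 36y + 2y^2. Setting dATC/dy = −2704/y^2 − 36 + 4y = 0 gives y = 13 (since 4·13^3 − 36·13^2 = 2704).
min ATC = 2704/13 + 181 − 36·13 + 2·13^2 = £259. That is the break-even price.
Between these two prices the firm operates at a loss; above £259 it earns a profit.

Shutdown price = £19; break-even price = £259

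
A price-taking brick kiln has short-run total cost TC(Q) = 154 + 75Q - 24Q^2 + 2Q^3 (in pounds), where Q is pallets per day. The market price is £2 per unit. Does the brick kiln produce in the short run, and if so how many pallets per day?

Shut down

Strip out fixed cost: VC = 75Q - 24Q^2 + 2Q^3. Then AVC = 75 - 24Q + 2Q^2 and MC = 75 - 48Q + 6Q^2.
AVC is minimized where dAVC/dQ = -24 + 4Q = 0, at Q = 6; min AVC = 75 - 24·6 + 2·6^2 = £3.
Since P = £2 < min AVC = £3, price fails to cover variable cost at any output.
The firm minimizes its loss by shutting down and losing only its fixed cost of £154.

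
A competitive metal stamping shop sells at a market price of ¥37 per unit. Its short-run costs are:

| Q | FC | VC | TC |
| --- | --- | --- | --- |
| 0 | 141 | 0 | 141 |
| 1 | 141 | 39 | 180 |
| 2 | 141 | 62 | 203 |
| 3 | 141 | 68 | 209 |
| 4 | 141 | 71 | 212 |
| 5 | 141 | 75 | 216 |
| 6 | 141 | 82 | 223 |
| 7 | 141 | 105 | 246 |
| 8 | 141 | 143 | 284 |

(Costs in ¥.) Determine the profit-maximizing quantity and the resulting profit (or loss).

Q = 7; profit = ¥13

Compute π = P·Q − TC at each output: Q=0: -141; Q=1: -143; Q=2: -129; Q=3: -98; Q=4: -64; Q=5: -31; Q=6: -1; Q=7: 13; Q=8: 12.
Profit is maximized at Q = 7. AVC there is 105/7 = ¥15 ≤ P, so producing beats shutting down (which would give -¥141).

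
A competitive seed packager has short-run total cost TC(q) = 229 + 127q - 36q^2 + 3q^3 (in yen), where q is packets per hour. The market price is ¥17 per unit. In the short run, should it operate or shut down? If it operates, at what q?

From TC, MC = TC'(q) = 127 - 72q + 9q^2 and AVC = VC/q = 127 - 36q + 3q^2.
AVC hits its minimum where MC = AVC, at q = 6, giving min AVC = 127 - 36·6 + 3·6^2 = ¥19.
P = ¥17 lies below min AVC = ¥19; no output level covers variable cost.
The firm minimizes its loss by shutting down and losing only its fixed cost of ¥229.

Shut down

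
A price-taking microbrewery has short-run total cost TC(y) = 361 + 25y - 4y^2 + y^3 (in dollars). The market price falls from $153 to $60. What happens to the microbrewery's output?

Output falls from 8 to 5

AVC = 25 - 4y + y^2, minimized at y = 2 where min AVC = $21. MC = 25 - 8y + 3y^2.
With P = $153 above the shutdown price, P = MC gives y = 8.
At P = $60 ≥ min AVC, set P = MC: y = 5. The firm stays open but cuts output.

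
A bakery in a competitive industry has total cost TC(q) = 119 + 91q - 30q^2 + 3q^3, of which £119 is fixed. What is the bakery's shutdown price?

Short-run supply begins at min AVC. From VC = 91q - 30q^2 + 3q^3, AVC = 91 - 30q + 3q^2.
dAVC/dq = -30 + 6q = 0 gives q = 5. min AVC = 91 - 30·5 + 3·5^2 = 16.
So the shutdown price is £16.

£16 per unit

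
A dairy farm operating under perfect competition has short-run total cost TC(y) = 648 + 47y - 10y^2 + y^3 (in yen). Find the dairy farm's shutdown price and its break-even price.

Shutdown price = ¥22; break-even price = ¥110

Shutdown price = min AVC. AVC = 47 - 10y + y^2, with vertex at y = 5 and minimum ¥22.
ATC = 648/y + 47 - 10y + y^2. Setting dATC/dy = −648/y^2 − 10 + 2y = 0 gives y = 9 (since 2·9^3 − 10·9^2 = 648).
min ATC = 648/9 + 47 − 10·9 + 9^2 = ¥110. That is the break-even price.
Between these two prices the firm operates at a loss; above ¥110 it earns a profit.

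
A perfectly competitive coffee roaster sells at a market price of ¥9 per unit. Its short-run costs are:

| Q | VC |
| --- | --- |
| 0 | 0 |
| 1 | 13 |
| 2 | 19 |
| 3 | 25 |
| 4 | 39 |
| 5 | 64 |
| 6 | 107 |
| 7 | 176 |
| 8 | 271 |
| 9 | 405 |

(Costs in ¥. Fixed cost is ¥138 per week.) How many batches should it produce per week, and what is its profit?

Profit at each row (π = 9Q − TC): Q=0: -138; Q=1: -142; Q=2: -139; Q=3: -136; Q=4: -141; Q=5: -157; Q=6: -191; Q=7: -251; Q=8: -337; Q=9: -462.
Profit is maximized at Q = 3. AVC there is 25/3 = ¥8.33 ≤ P, so producing beats shutting down (which would give -¥138).

Q = 3; profit = -¥136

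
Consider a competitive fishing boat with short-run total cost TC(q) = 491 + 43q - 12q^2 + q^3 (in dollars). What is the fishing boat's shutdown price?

The shutdown price is the minimum of AVC. VC = 43q - 12q^2 + q^3, so AVC = 43 - 12q + q^2.
dAVC/dq = -12 + 2q = 0 gives q = 6. min AVC = 43 - 12·6 + 6^2 = 7.
So the shutdown price is $7.

$7 per unit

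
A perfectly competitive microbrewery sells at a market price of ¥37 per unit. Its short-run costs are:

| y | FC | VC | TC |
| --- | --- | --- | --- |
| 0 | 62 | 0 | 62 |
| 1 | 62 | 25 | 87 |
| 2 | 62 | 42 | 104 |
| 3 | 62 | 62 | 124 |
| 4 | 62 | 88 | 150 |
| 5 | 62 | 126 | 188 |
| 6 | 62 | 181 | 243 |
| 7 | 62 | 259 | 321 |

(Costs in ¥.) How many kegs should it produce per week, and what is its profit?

y = 4; profit = -¥2

Compute π = P·y − TC at each output: y=0: -62; y=1: -50; y=2: -30; y=3: -13; y=4: -2; y=5: -3; y=6: -21; y=7: -62.
Profit is maximized at y = 4. AVC there is 88/4 = ¥22 ≤ P, so producing beats shutting down (which would give -¥62).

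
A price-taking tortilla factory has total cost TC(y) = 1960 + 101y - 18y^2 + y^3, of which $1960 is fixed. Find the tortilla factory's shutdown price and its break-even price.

AVC = 101 - 18y + y^2; minimized at y = 9, giving min AVC = $20. That is the shutdown price.
ATC = 1960/y + 101 - 18y + y^2. Setting dATC/dy = −1960/y^2 − 18 + 2y = 0 gives y = 14 (since 2·14^3 − 18·14^2 = 1960).
min ATC = 1960/14 + 101 − 18·14 + 14^2 = $185. That is the break-even price.
For $20 ≤ P < $185 the firm produces at a loss; below $20 it shuts down.

Shutdown price = $20; break-even price = $185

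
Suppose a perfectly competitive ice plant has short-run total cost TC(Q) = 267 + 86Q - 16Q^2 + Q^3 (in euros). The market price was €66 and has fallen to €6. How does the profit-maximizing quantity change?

Output falls from 10 to 0 (the firm shuts down)

MC = 86 - 32Q + 3Q^2; the shutdown threshold is min AVC = €22 (at Q = 8).
With P = €66 above the shutdown price, P = MC gives Q = 10.
At P = €6 < min AVC = €22, price no longer covers variable cost at any output, so the firm shuts down: Q = 0.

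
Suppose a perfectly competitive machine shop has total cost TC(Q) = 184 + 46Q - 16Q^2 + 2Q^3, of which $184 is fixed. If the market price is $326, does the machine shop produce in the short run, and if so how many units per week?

Produce at Q = 10

Strip out fixed cost: VC = 46Q - 16Q^2 + 2Q^3. Then AVC = 46 - 16Q + 2Q^2 and MC = 46 - 32Q + 6Q^2.
AVC hits its minimum where MC = AVC, at Q = 4, giving min AVC = 46 - 16·4 + 2·4^2 = $14.
Because $326 ≥ $14, revenue can cover variable cost; the firm operates.
Set P = MC: 326 = 46 - 32Q + 6Q^2 → -280 - 32Q + 6Q^2 = 0. The roots are Q = -14/3 and Q = 10; the profit-maximizing output is on the rising part of MC, so Q* = 10.
Check: AVC at Q = 10 is $86 ≤ P, so revenue covers variable cost.
Profit = P·Q − TC = 326·10 − 1044 = $2216.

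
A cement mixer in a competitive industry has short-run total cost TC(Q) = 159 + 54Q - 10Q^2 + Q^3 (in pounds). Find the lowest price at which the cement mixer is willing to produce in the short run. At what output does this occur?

The firm shuts down when price falls below the minimum of average variable cost. AVC = VC/Q = 54 - 10Q + Q^2.
At the minimum of AVC, MC = AVC. MC = 54 - 20Q + 3Q^2; setting MC = AVC gives 2Q^2 - 10Q = 0, so Q = 5. min AVC = 29.
So the shutdown price is £29.

£29 per unit, at Q = 5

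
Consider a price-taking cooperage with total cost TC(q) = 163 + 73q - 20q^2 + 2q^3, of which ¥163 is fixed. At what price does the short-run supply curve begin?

¥23 per unit

The firm shuts down when price falls below the minimum of average variable cost. AVC = VC/q = 73 - 20q + 2q^2.
At the minimum of AVC, MC = AVC. MC = 73 - 40q + 6q^2; setting MC = AVC gives 4q^2 - 20q = 0, so q = 5. min AVC = 23.
So the shutdown price is ¥23.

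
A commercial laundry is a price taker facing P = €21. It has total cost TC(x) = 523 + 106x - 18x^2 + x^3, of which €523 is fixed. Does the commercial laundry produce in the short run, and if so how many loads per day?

From TC, MC = TC'(x) = 106 - 36x + 3x^2 and AVC = VC/x = 106 - 18x + x^2.
The AVC parabola has its vertex at x = 18/2 = 9, where AVC = 106 - 18·9 + 9^2 = €25.
P = €21 lies below min AVC = €25; no output level covers variable cost.
The firm minimizes its loss by shutting down and losing only its fixed cost of €523.

Shut down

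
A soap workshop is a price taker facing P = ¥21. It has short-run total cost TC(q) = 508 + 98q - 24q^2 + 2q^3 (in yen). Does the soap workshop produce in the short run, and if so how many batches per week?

From TC, MC = TC'(q) = 98 - 48q + 6q^2 and AVC = VC/q = 98 - 24q + 2q^2.
The AVC parabola has its vertex at q = 24/4 = 6, where AVC = 98 - 24·6 + 2·6^2 = ¥26.
Since P = ¥21 < min AVC = ¥26, price fails to cover variable cost at any output.
Shutting down limits the loss to fixed cost, ¥508.

Shut down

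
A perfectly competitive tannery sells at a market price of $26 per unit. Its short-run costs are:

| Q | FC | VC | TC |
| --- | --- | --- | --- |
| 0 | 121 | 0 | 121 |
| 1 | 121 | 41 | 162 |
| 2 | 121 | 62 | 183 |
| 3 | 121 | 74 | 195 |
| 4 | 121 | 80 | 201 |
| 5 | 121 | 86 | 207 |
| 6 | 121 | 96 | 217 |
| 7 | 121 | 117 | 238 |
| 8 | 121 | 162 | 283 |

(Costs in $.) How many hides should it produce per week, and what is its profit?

Q = 7; profit = -$56

Profit at each row (π = 26Q − TC): Q=0: -121; Q=1: -136; Q=2: -131; Q=3: -117; Q=4: -97; Q=5: -77; Q=6: -61; Q=7: -56; Q=8: -75.
Profit is maximized at Q = 7. AVC there is 117/7 = $16.71 ≤ P, so producing beats shutting down (which would give -$121).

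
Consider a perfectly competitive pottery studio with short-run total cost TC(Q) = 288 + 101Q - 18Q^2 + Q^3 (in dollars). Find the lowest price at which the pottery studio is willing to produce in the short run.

The shutdown price is the minimum of AVC. VC = 101Q - 18Q^2 + Q^3, so AVC = 101 - 18Q + Q^2.
At the minimum of AVC, MC = AVC. MC = 101 - 36Q + 3Q^2; setting MC = AVC gives 2Q^2 - 18Q = 0, so Q = 9. min AVC = 20.
For P < $20 the firm produces nothing.

$20 per unit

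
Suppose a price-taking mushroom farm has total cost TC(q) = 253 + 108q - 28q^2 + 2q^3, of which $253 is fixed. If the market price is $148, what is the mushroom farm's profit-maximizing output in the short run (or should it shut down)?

Variable cost is VC = 108q - 28q^2 + 2q^3, so AVC = VC/q = 108 - 28q + 2q^2 and MC = dTC/dq = 108 - 56q + 6q^2.
The AVC parabola has its vertex at q = 28/4 = 7, where AVC = 108 - 28·7 + 2·7^2 = $10.
Because $148 ≥ $10, revenue can cover variable cost; the firm operates.
P = MC gives -40 - 56q + 6q^2 = 0, with roots -2/3 and 10. Take the larger (rising MC): q* = 10.
Check: AVC at q = 10 is $28 ≤ P, so revenue covers variable cost.
Profit = P·q − TC = 148·10 − 533 = $947.

Produce at q = 10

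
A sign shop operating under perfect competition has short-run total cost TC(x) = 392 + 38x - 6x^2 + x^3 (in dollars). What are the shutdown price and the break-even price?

Shutdown price = $29; break-even price = $101

Shutdown price = min AVC. AVC = 38 - 6x + x^2, with vertex at x = 3 and minimum $29.
ATC = 392/x + 38 - 6x + x^2. Setting dATC/dx = −392/x^2 − 6 + 2x = 0 gives x = 7 (since 2·7^3 − 6·7^2 = 392).
min ATC = 392/7 + 38 − 6·7 + 7^2 = $101. That is the break-even price.
For $29 ≤ P < $101 the firm produces at a loss; below $29 it shuts down.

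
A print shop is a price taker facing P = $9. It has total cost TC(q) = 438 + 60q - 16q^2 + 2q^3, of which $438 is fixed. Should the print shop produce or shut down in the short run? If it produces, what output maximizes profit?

Shut down

From TC, MC = TC'(q) = 60 - 32q + 6q^2 and AVC = VC/q = 60 - 16q + 2q^2.
AVC is minimized where dAVC/dq = -16 + 4q = 0, at q = 4; min AVC = 60 - 16·4 + 2·4^2 = $28.
Since P = $9 < min AVC = $28, price fails to cover variable cost at any output.
Best response: produce nothing and absorb the $438 fixed cost.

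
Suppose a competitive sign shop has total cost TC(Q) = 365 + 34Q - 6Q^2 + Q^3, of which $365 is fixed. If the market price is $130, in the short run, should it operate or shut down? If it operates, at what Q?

Strip out fixed cost: VC = 34Q - 6Q^2 + Q^3. Then AVC = 34 - 6Q + Q^2 and MC = 34 - 12Q + 3Q^2.
AVC hits its minimum where MC = AVC, at Q = 3, giving min AVC = 34 - 6·3 + 3^2 = $25.
Because $130 ≥ $25, revenue can cover variable cost; the firm operates.
Solving P = MC: -96 - 12Q + 3Q^2 = 0 ⇒ Q = -4 or 8. On the upward-sloping branch, Q* = 8.
Check: AVC at Q = 8 is $50 ≤ P, so revenue covers variable cost.
Profit = P·Q − TC = 130·8 − 765 = $275.

Produce at Q = 8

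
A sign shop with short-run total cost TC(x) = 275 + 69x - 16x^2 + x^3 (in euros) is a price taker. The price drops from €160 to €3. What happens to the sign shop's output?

AVC = 69 - 16x + x^2, minimized at x = 8 where min AVC = €5. MC = 69 - 32x + 3x^2.
With P = €160 above the shutdown price, P = MC gives x = 13.
At P = €3 < min AVC = €5, price no longer covers variable cost at any output, so the firm shuts down: x = 0.

Output falls from 13 to 0 (the firm shuts down)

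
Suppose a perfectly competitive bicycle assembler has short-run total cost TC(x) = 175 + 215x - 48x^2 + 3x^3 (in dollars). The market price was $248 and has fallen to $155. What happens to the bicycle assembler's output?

MC = 215 - 96x + 9x^2; the shutdown threshold is min AVC = $23 (at x = 8).
At P = $248 ≥ min AVC, set P = MC on the rising branch: x = 11.
At P = $155 ≥ min AVC, set P = MC: x = 10. The firm stays open but cuts output.

Output falls from 11 to 10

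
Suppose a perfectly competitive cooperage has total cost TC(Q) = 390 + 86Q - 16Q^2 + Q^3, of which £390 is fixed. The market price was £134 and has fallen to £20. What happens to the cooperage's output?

MC = 86 - 32Q + 3Q^2; the shutdown threshold is min AVC = £22 (at Q = 8).
At P = £134 ≥ min AVC, set P = MC on the rising branch: Q = 12.
At P = £20 < min AVC = £22, price no longer covers variable cost at any output, so the firm shuts down: Q = 0.

Output falls from 12 to 0 (the firm shuts down)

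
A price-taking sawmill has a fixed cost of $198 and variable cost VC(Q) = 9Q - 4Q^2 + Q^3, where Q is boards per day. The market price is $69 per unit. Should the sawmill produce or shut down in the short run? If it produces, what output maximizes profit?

From TC, MC = TC'(Q) = 9 - 8Q + 3Q^2 and AVC = VC/Q = 9 - 4Q + Q^2.
AVC hits its minimum where MC = AVC, at Q = 2, giving min AVC = 9 - 4·2 + 2^2 = $5.
P = $69 exceeds min AVC = $5, so the firm stays open.
Solving P = MC: -60 - 8Q + 3Q^2 = 0 ⇒ Q = -10/3 or 6. On the upward-sloping branch, Q* = 6.
Check: AVC at Q = 6 is $21 ≤ P, so revenue covers variable cost.
Profit = P·Q − TC = 69·6 − 324 = $90.

Produce at Q = 6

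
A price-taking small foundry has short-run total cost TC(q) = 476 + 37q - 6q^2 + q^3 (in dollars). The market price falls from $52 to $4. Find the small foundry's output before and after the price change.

Output falls from 5 to 0 (the firm shuts down)

AVC = 37 - 6q + q^2, minimized at q = 3 where min AVC = $28. MC = 37 - 12q + 3q^2.
At P = $52 ≥ min AVC, set P = MC on the rising branch: q = 5.
At P = $4 < min AVC = $28, price no longer covers variable cost at any output, so the firm shuts down: q = 0.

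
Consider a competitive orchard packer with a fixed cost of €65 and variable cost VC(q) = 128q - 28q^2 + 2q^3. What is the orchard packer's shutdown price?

€30 per unit

The shutdown price is the minimum of AVC. VC = 128q - 28q^2 + 2q^3, so AVC = 128 - 28q + 2q^2.
dAVC/dq = -28 + 4q = 0 gives q = 7. min AVC = 128 - 28·7 + 2·7^2 = 30.
So the shutdown price is €30.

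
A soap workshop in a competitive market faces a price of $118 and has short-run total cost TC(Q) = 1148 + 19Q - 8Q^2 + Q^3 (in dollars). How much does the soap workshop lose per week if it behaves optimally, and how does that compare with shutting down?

Profit = -$338 at Q = 9

AVC = 19 - 8Q + Q^2; min AVC = $3 at Q = 4. Since P = $118 ≥ min AVC, the firm produces.
MC = 19 - 16Q + 3Q^2. Setting P = MC and taking the root on the rising branch gives Q* = 9.
TR = 118·9 = 1062. TC = 1148 + 252 = 1400. Profit = 1062 − 1400 = -$338.
Shutting down would mean losing the fixed cost of $1148, so operating at a loss of $338 is better by $810.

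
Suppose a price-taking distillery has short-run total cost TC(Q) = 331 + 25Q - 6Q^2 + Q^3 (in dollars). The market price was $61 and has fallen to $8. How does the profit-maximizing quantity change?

AVC = 25 - 6Q + Q^2, minimized at Q = 3 where min AVC = $16. MC = 25 - 12Q + 3Q^2.
With P = $61 above the shutdown price, P = MC gives Q = 6.
At P = $8 < min AVC = $16, price no longer covers variable cost at any output, so the firm shuts down: Q = 0.

Output falls from 6 to 0 (the firm shuts down)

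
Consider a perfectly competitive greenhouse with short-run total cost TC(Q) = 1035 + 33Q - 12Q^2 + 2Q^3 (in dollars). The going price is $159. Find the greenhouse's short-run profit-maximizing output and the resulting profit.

Profit = -$251 at Q = 7

AVC = 33 - 12Q + 2Q^2 has its minimum $15 at Q = 3; price $159 clears that bar, so the firm operates.
MC = 33 - 24Q + 6Q^2. Setting P = MC and taking the root on the rising branch gives Q* = 7.
TR = 159·7 = 1113. TC = 1035 + 329 = 1364. Profit = 1113 − 1364 = -$251.
Shutting down would mean losing the fixed cost of $1035, so operating at a loss of $251 is better by $784.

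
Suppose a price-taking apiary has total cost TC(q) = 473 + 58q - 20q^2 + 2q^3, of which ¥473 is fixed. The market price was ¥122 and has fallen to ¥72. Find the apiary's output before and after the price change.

Output falls from 8 to 7

MC = 58 - 40q + 6q^2; the shutdown threshold is min AVC = ¥8 (at q = 5).
At P = ¥122 ≥ min AVC, set P = MC on the rising branch: q = 8.
At P = ¥72 ≥ min AVC, set P = MC: q = 7. The firm stays open but cuts output.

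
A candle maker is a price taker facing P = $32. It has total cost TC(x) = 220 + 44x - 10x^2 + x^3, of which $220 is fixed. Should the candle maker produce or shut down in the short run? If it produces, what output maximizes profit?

Strip out fixed cost: VC = 44x - 10x^2 + x^3. Then AVC = 44 - 10x + x^2 and MC = 44 - 20x + 3x^2.
AVC is minimized where dAVC/dx = -10 + 2x = 0, at x = 5; min AVC = 44 - 10·5 + 5^2 = $19.
Since P = $32 ≥ min AVC = $19, price covers variable cost and the firm should produce.
P = MC gives 12 - 20x + 3x^2 = 0, with roots 2/3 and 6. Take the larger (rising MC): x* = 6.
Check: AVC at x = 6 is $20 ≤ P, so revenue covers variable cost.
Profit = P·x − TC = 32·6 − 340 = -$148, a loss, but smaller than the $220 fixed cost the firm would lose by shutting down.

Produce at x = 6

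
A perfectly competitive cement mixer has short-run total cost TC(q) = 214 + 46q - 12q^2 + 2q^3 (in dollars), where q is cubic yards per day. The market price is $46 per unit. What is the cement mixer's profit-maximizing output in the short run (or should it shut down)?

Produce at q = 4

From TC, MC = TC'(q) = 46 - 24q + 6q^2 and AVC = VC/q = 46 - 12q + 2q^2.
AVC hits its minimum where MC = AVC, at q = 3, giving min AVC = 46 - 12·3 + 2·3^2 = $28.
P = $46 exceeds min AVC = $28, so the firm stays open.
Solving P = MC: -24q + 6q^2 = 0 ⇒ q = 0 or 4. On the upward-sloping branch, q* = 4.
Check: AVC at q = 4 is $30 ≤ P, so revenue covers variable cost.
Profit = P·q − TC = 46·4 − 334 = -$150, a loss, but smaller than the $214 fixed cost the firm would lose by shutting down.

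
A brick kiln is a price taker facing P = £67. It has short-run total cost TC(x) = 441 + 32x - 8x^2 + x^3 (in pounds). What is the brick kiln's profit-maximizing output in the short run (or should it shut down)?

Variable cost is VC = 32x - 8x^2 + x^3, so AVC = VC/x = 32 - 8x + x^2 and MC = dTC/dx = 32 - 16x + 3x^2.
AVC hits its minimum where MC = AVC, at x = 4, giving min AVC = 32 - 8·4 + 4^2 = £16.
P = £67 exceeds min AVC = £16, so the firm stays open.
P = MC gives -35 - 16x + 3x^2 = 0, with roots -5/3 and 7. Take the larger (rising MC): x* = 7.
Check: AVC at x = 7 is £25 ≤ P, so revenue covers variable cost.
Profit = P·x − TC = 67·7 − 616 = -£147, a loss, but smaller than the £441 fixed cost the firm would lose by shutting down.

Produce at x = 7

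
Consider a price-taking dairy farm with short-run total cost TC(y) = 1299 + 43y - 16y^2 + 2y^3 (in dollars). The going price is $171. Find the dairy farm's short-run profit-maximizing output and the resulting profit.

AVC = 43 - 16y + 2y^2 has its minimum $11 at y = 4; price $171 clears that bar, so the firm operates.
With MC = 43 - 32y + 6y^2, P = MC on the upward-sloping part at y* = 8.
TR = 171·8 = 1368. TC = 1299 + 344 = 1643. Profit = 1368 − 1643 = -$275.
By producing, the firm covers all variable cost plus $1024 of fixed cost; shutting down would lose the full $1299.

Profit = -$275 at y = 8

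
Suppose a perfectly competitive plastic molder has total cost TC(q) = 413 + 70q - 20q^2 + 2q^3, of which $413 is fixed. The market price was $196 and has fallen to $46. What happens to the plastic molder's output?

Output falls from 9 to 6

AVC = 70 - 20q + 2q^2, minimized at q = 5 where min AVC = $20. MC = 70 - 40q + 6q^2.
With P = $196 above the shutdown price, P = MC gives q = 9.
At P = $46 ≥ min AVC, set P = MC: q = 6. The firm stays open but cuts output.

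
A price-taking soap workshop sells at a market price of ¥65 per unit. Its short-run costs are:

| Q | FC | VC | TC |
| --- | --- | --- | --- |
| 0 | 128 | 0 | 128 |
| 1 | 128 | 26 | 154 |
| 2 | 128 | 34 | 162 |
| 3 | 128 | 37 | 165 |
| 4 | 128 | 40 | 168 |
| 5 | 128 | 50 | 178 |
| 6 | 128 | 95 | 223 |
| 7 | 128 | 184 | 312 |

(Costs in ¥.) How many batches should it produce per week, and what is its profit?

Q = 6; profit = ¥167

Profit at each row (π = 65Q − TC): Q=0: -128; Q=1: -89; Q=2: -32; Q=3: 30; Q=4: 92; Q=5: 147; Q=6: 167; Q=7: 143.
Profit is maximized at Q = 6. AVC there is 95/6 = ¥15.83 ≤ P, so producing beats shutting down (which would give -¥128).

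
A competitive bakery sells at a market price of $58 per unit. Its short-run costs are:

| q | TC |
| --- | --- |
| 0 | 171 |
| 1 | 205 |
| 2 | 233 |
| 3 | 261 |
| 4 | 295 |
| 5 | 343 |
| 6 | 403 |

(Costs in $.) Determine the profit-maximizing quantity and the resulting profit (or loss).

Profit at each row (π = 58q − TC): q=0: -171; q=1: -147; q=2: -117; q=3: -87; q=4: -63; q=5: -53; q=6: -55.
Profit is maximized at q = 5. AVC there is 172/5 = $34.40 ≤ P, so producing beats shutting down (which would give -$171).

q = 5; profit = -$53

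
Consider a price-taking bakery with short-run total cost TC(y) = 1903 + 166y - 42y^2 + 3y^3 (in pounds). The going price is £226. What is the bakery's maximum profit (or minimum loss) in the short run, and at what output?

Profit = -£103 at y = 10

AVC = 166 - 42y + 3y^2; min AVC = £19 at y = 7. Since P = £226 ≥ min AVC, the firm produces.
MC = 166 - 84y + 9y^2. Setting P = MC and taking the root on the rising branch gives y* = 10.
TR = 226·10 = 2260. TC = 1903 + 460 = 2363. Profit = 2260 − 2363 = -£103.
That loss of £103 beats the £1903 the firm would lose by shutting down; producing recovers £1800 of fixed cost.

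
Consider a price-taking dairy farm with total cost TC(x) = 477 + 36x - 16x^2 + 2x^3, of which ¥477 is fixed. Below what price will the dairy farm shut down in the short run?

¥4 per unit

The shutdown price is the minimum of AVC. VC = 36x - 16x^2 + 2x^3, so AVC = 36 - 16x + 2x^2.
At the minimum of AVC, MC = AVC. MC = 36 - 32x + 6x^2; setting MC = AVC gives 4x^2 - 16x = 0, so x = 4. min AVC = 4.
For P < ¥4 the firm produces nothing.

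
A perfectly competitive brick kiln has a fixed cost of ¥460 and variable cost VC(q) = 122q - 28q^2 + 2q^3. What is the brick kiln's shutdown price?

¥24 per unit

The shutdown price is the minimum of AVC. VC = 122q - 28q^2 + 2q^3, so AVC = 122 - 28q + 2q^2.
At the minimum of AVC, MC = AVC. MC = 122 - 56q + 6q^2; setting MC = AVC gives 4q^2 - 28q = 0, so q = 7. min AVC = 24.
For P < ¥24 the firm produces nothing.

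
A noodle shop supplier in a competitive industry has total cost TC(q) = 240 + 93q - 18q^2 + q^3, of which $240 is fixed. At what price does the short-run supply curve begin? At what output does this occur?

The shutdown price is the minimum of AVC. VC = 93q - 18q^2 + q^3, so AVC = 93 - 18q + q^2.
At the minimum of AVC, MC = AVC. MC = 93 - 36q + 3q^2; setting MC = AVC gives 2q^2 - 18q = 0, so q = 9. min AVC = 12.
The firm shuts down for any P below $12.

$12 per unit, at q = 9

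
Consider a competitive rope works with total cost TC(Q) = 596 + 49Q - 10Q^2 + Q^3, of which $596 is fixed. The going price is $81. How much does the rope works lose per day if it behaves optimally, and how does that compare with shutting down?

Profit = -$212 at Q = 8

AVC = 49 - 10Q + Q^2 has its minimum $24 at Q = 5; price $81 clears that bar, so the firm operates.
With MC = 49 - 20Q + 3Q^2, P = MC on the upward-sloping part at Q* = 8.
TR = 81·8 = 648. TC = 596 + 264 = 860. Profit = 648 − 860 = -$212.
Shutting down would mean losing the fixed cost of $596, so operating at a loss of $212 is better by $384.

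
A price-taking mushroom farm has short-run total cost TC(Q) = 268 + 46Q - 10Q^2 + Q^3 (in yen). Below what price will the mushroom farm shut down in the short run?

¥21 per unit

The shutdown price is the minimum of AVC. VC = 46Q - 10Q^2 + Q^3, so AVC = 46 - 10Q + Q^2.
At the minimum of AVC, MC = AVC. MC = 46 - 20Q + 3Q^2; setting MC = AVC gives 2Q^2 - 10Q = 0, so Q = 5. min AVC = 21.
So the shutdown price is ¥21.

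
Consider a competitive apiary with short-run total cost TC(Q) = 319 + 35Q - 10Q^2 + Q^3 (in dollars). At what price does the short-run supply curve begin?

The shutdown price is the minimum of AVC. VC = 35Q - 10Q^2 + Q^3, so AVC = 35 - 10Q + Q^2.
dAVC/dQ = -10 + 2Q = 0 gives Q = 5. min AVC = 35 - 10·5 + 5^2 = 10.
So the shutdown price is $10.

$10 per unit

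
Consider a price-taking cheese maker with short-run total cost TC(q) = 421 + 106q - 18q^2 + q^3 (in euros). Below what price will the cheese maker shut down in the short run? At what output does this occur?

€25 per unit, at q = 9

Short-run supply begins at min AVC. From VC = 106q - 18q^2 + q^3, AVC = 106 - 18q + q^2.
At the minimum of AVC, MC = AVC. MC = 106 - 36q + 3q^2; setting MC = AVC gives 2q^2 - 18q = 0, so q = 9. min AVC = 25.
For P < €25 the firm produces nothing.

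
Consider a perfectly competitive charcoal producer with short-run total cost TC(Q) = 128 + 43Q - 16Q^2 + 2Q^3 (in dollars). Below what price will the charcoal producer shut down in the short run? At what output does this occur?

$11 per unit, at Q = 4

The shutdown price is the minimum of AVC. VC = 43Q - 16Q^2 + 2Q^3, so AVC = 43 - 16Q + 2Q^2.
dAVC/dQ = -16 + 4Q = 0 gives Q = 4. min AVC = 43 - 16·4 + 2·4^2 = 11.
So the shutdown price is $11.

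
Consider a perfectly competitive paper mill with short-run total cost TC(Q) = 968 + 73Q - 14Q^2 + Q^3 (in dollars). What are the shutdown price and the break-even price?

Shutdown price = $24; break-even price = $128

AVC = 73 - 14Q + Q^2; minimized at Q = 7, giving min AVC = $24. That is the shutdown price.
ATC = 968/Q + 73 - 14Q + Q^2. Setting dATC/dQ = −968/Q^2 − 14 + 2Q = 0 gives Q = 11 (since 2·11^3 − 14·11^2 = 968).
min ATC = 968/11 + 73 − 14·11 + 11^2 = $128. That is the break-even price.
For $24 ≤ P < $128 the firm produces at a loss; below $24 it shuts down.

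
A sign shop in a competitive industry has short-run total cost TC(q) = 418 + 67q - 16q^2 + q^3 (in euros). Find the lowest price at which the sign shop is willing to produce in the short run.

Short-run supply begins at min AVC. From VC = 67q - 16q^2 + q^3, AVC = 67 - 16q + q^2.
dAVC/dq = -16 + 2q = 0 gives q = 8. min AVC = 67 - 16·8 + 8^2 = 3.
So the shutdown price is €3.

€3 per unit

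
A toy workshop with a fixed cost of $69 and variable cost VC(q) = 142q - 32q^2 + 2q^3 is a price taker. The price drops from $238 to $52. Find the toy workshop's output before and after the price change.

AVC = 142 - 32q + 2q^2, minimized at q = 8 where min AVC = $14. MC = 142 - 64q + 6q^2.
With P = $238 above the shutdown price, P = MC gives q = 12.
At P = $52 ≥ min AVC, set P = MC: q = 9. The firm stays open but cuts output.

Output falls from 12 to 9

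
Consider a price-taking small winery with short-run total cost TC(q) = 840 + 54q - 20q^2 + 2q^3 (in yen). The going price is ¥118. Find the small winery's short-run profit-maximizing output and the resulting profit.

AVC = 54 - 20q + 2q^2; min AVC = ¥4 at q = 5. Since P = ¥118 ≥ min AVC, the firm produces.
With MC = 54 - 40q + 6q^2, P = MC on the upward-sloping part at q* = 8.
TR = 118·8 = 944. TC = 840 + 176 = 1016. Profit = 944 − 1016 = -¥72.
By producing, the firm covers all variable cost plus ¥768 of fixed cost; shutting down would lose the full ¥840.

Profit = -¥72 at q = 8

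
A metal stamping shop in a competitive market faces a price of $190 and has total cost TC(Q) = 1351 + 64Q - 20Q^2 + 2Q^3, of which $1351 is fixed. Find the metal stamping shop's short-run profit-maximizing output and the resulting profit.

AVC = 64 - 20Q + 2Q^2; min AVC = $14 at Q = 5. Since P = $190 ≥ min AVC, the firm produces.
MC = 64 - 40Q + 6Q^2. Setting P = MC and taking the root on the rising branch gives Q* = 9.
TR = 190·9 = 1710. TC = 1351 + 414 = 1765. Profit = 1710 − 1765 = -$55.
That loss of $55 beats the $1351 the firm would lose by shutting down; producing recovers $1296 of fixed cost.

Profit = -$55 at Q = 9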